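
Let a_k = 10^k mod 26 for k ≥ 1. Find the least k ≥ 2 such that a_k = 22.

2

Computing terms: a_1 = 10, a_2 = 22, a_3 = 12, a_4 = 16, a_5 = 4, a_6 = 14, a_7 = 10.
Since a_7 = a_1 = 10, the sequence is periodic with period 6.
The value 22 first appears (with k ≥ 2) at a_2.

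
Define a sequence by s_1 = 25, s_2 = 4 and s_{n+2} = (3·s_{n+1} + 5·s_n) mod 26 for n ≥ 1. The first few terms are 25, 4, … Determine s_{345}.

Listing terms: s_1 = 25, s_2 = 4, s_3 = 7, s_4 = 15, s_5 = 2, s_6 = 3, s_7 = 19, s_8 = 20, s_9 = 25, s_{10} = 19, s_{11} = 0, s_{12} = 17, s_{13} = 25, s_{14} = 4.
Since (s_{13}, s_{14}) = (s_1, s_2) = (25, 4) (two consecutive terms determine the rest), the sequence is periodic with period 12.
(345 - 1) mod 12 = 8, so s_{345} = s_9 = 25.

25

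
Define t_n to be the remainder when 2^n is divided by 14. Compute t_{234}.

t_0 = 1; t_1 = 2; t_2 = 4; t_3 = 8; t_4 = 2.
Since t_4 = t_1 = 2, the sequence is eventually periodic: after a pre-period of length 1 it cycles with period 3.
For n ≥ 1, t_n depends only on (n - 1) mod 3. (234 - 1) mod 3 = 2, so t_{234} = t_3 = 8.

8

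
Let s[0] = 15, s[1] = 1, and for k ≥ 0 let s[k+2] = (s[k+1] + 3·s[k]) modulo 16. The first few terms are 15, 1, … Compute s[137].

Computing terms: s[0] = 15,  s[1] = 1,  s[2] = 14,  s[3] = 1,  s[4] = 11,  s[5] = 14,  s[6] = 15,  s[7] = 9,  s[8] = 6,  s[9] = 1,  s[10] = 3,  s[11] = 6,  s[12] = 15,  s[13] = 1.
Since (s[12], s[13]) = (s[0], s[1]) = (15, 1) (two consecutive terms determine the rest), the sequence is periodic with period 12.
So s[137] = s[0 + ((137-0) mod 12)] = s[5] = 14.

14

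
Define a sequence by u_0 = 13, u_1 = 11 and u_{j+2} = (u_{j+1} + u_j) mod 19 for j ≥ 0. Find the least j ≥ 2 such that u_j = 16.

Computing terms: u_0 = 13, u_1 = 11, u_2 = 5, u_3 = 16, u_4 = 2, u_5 = 18, u_6 = 1, u_7 = 0, u_8 = 1, u_9 = 1, u_{10} = 2, u_{11} = 3, u_{12} = 5, u_{13} = 8, u_{14} = 13, u_{15} = 2, u_{16} = 15, u_{17} = 17, u_{18} = 13, u_{19} = 11.
Since (u_{18}, u_{19}) = (u_0, u_1) = (13, 11) (two consecutive terms determine the rest), the sequence is periodic with period 18.
The value 16 first appears (with j ≥ 2) at u_3.

3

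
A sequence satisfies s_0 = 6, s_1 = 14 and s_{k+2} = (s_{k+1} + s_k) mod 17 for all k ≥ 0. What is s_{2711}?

Listing terms: s_0 = 6, s_1 = 14, s_2 = 3, s_3 = 0, s_4 = 3, s_5 = 3, s_6 = 6, s_7 = 9, s_8 = 15, s_9 = 7, s_{10} = 5, s_{11} = 12, s_{12} = 0, s_{13} = 12, s_{14} = 12, s_{15} = 7, s_{16} = 2, s_{17} = 9, s_{18} = 11, s_{19} = 3, s_{20} = 14, s_{21} = 0, s_{22} = 14, s_{23} = 14, s_{24} = 11, s_{25} = 8, s_{26} = 2, s_{27} = 10, s_{28} = 12, s_{29} = 5, s_{30} = 0, s_{31} = 5, s_{32} = 5, s_{33} = 10, s_{34} = 15, s_{35} = 8, s_{36} = 6, s_{37} = 14.
The sequence repeats with period 36.
(2711 - 0) mod 36 = 11, so s_{2711} = s_{11} = 12.

12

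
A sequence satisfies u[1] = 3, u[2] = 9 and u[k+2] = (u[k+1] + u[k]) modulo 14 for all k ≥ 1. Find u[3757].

We have u[1] = 3, u[2] = 9, u[3] = 12, u[4] = 7, u[5] = 5, u[6] = 12, u[7] = 3, u[8] = 1, u[9] = 4, u[10] = 5, u[11] = 9, u[12] = 0, u[13] = 9, u[14] = 9, u[15] = 4, u[16] = 13, u[17] = 3, u[18] = 2, u[19] = 5, u[20] = 7, u[21] = 12, u[22] = 5, u[23] = 3, u[24] = 8, u[25] = 11, u[26] = 5, u[27] = 2, u[28] = 7, u[29] = 9, u[30] = 2, u[31] = 11, u[32] = 13, u[33] = 10, u[34] = 9, u[35] = 5, u[36] = 0, u[37] = 5, u[38] = 5, u[39] = 10, u[40] = 1, u[41] = 11, u[42] = 12, u[43] = 9, u[44] = 7, u[45] = 2, u[46] = 9, u[47] = 11, u[48] = 6, u[49] = 3, u[50] = 9.
The sequence repeats with period 48.
(3757 - 1) mod 48 = 12, so u[3757] = u[13] = 9.

9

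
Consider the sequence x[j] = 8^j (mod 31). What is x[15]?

1

Listing terms: x[0] = 1; x[1] = 8; x[2] = 2; x[3] = 16; x[4] = 4; x[5] = 1.
The sequence repeats with period 5.
So x[15] = x[0 + ((15-0) mod 5)] = x[0] = 1.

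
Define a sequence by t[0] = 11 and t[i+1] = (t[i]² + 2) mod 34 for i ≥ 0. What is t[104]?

11

t[0] = 11; t[1] = 21; t[2] = 1; t[3] = 3; t[4] = 11.
The sequence repeats with period 4.
(104 - 0) mod 4 = 0, so t[104] = t[0] = 11.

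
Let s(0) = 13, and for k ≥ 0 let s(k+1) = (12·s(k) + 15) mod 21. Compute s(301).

Computing terms: s(0) = 13,  s(1) = 3,  s(2) = 9,  s(3) = 18,  s(4) = 0,  s(5) = 15,  s(6) = 6,  s(7) = 3.
Since s(7) = s(1) = 3, the sequence is eventually periodic: after a pre-period of length 1 it cycles with period 6.
For k ≥ 1, s(k) depends only on (k - 1) mod 6. (301 - 1) mod 6 = 0, so s(301) = s(1) = 3.

3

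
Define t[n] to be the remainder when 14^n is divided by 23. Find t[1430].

We have t[0] = 1; t[1] = 14; t[2] = 12; t[3] = 7; t[4] = 6; t[5] = 15; t[6] = 3; t[7] = 19; t[8] = 13; t[9] = 21; t[10] = 18; t[11] = 22; t[12] = 9; t[13] = 11; t[14] = 16; t[15] = 17; t[16] = 8; t[17] = 20; t[18] = 4; t[19] = 10; t[20] = 2; t[21] = 5; t[22] = 1.
Since t[22] = t[0] = 1, the sequence is periodic with period 22.
So t[1430] = t[0 + ((1430-0) mod 22)] = t[0] = 1.

1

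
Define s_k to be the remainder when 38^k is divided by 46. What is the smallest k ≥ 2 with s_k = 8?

12

Computing terms: s_1 = 38, s_2 = 18, s_3 = 40, s_4 = 2, s_5 = 30, s_6 = 36, s_7 = 34, s_8 = 4, s_9 = 14, s_{10} = 26, s_{11} = 22, s_{12} = 8, s_{13} = 28, s_{14} = 6, s_{15} = 44, s_{16} = 16, s_{17} = 10, s_{18} = 12, s_{19} = 42, s_{20} = 32, s_{21} = 20, s_{22} = 24, s_{23} = 38.
The sequence repeats with period 22.
The value 8 first appears (with k ≥ 2) at s_{12}.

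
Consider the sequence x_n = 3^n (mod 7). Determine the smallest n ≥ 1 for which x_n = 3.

1

Listing terms: x_0 = 1; x_1 = 3; x_2 = 2; x_3 = 6; x_4 = 4; x_5 = 5; x_6 = 1.
The sequence repeats with period 6.
The value 3 first appears (with n ≥ 1) at x_1.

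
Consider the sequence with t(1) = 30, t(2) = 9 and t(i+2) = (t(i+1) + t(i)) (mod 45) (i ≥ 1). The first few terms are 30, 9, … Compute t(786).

Computing terms: t(1) = 30; t(2) = 9; t(3) = 39; t(4) = 3; t(5) = 42; t(6) = 0; t(7) = 42; t(8) = 42; t(9) = 39; t(10) = 36; t(11) = 30; t(12) = 21; t(13) = 6; t(14) = 27; t(15) = 33; t(16) = 15; t(17) = 3; t(18) = 18; t(19) = 21; t(20) = 39; t(21) = 15; t(22) = 9; t(23) = 24; t(24) = 33; t(25) = 12; t(26) = 0; t(27) = 12; t(28) = 12; t(29) = 24; t(30) = 36; t(31) = 15; t(32) = 6; t(33) = 21; t(34) = 27; t(35) = 3; t(36) = 30; t(37) = 33; t(38) = 18; t(39) = 6; t(40) = 24; t(41) = 30; t(42) = 9.
The sequence repeats with period 40.
So t(786) = t(1 + ((786-1) mod 40)) = t(26) = 0.

0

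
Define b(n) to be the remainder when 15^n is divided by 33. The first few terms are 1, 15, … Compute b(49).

3

We have b(0) = 1; b(1) = 15; b(2) = 27; b(3) = 9; b(4) = 3; b(5) = 12; b(6) = 15.
Since b(6) = b(1) = 15, the sequence is eventually periodic: after a pre-period of length 1 it cycles with period 5.
For n ≥ 1, b(n) depends only on (n - 1) mod 5. (49 - 1) mod 5 = 3, so b(49) = b(4) = 3.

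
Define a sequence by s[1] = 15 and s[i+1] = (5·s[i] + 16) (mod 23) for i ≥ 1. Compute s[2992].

We have s[1] = 15,  s[2] = 22,  s[3] = 11,  s[4] = 2,  s[5] = 3,  s[6] = 8,  s[7] = 10,  s[8] = 20,  s[9] = 1,  s[10] = 21,  s[11] = 6,  s[12] = 0,  s[13] = 16,  s[14] = 4,  s[15] = 13,  s[16] = 12,  s[17] = 7,  s[18] = 5,  s[19] = 18,  s[20] = 14,  s[21] = 17,  s[22] = 9,  s[23] = 15.
Since s[23] = s[1] = 15, the sequence is periodic with period 22.
So s[2992] = s[1 + ((2992-1) mod 22)] = s[22] = 9.

9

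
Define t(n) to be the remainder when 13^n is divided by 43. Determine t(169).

Listing terms: t(1) = 13,  t(2) = 40,  t(3) = 4,  t(4) = 9,  t(5) = 31,  t(6) = 16,  t(7) = 36,  t(8) = 38,  t(9) = 21,  t(10) = 15,  t(11) = 23,  t(12) = 41,  t(13) = 17,  t(14) = 6,  t(15) = 35,  t(16) = 25,  t(17) = 24,  t(18) = 11,  t(19) = 14,  t(20) = 10,  t(21) = 1,  t(22) = 13.
Since t(22) = t(1) = 13, the sequence is periodic with period 21.
So t(169) = t(1 + ((169-1) mod 21)) = t(1) = 13.

13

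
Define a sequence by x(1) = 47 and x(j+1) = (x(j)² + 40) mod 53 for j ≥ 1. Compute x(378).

31

x(1) = 47,  x(2) = 23,  x(3) = 39,  x(4) = 24,  x(5) = 33,  x(6) = 16,  x(7) = 31,  x(8) = 47.
Since x(8) = x(1) = 47, the sequence is periodic with period 7.
(378 - 1) mod 7 = 6, so x(378) = x(7) = 31.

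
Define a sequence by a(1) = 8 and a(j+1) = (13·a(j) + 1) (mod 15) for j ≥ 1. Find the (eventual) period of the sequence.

We have a(1) = 8,  a(2) = 0,  a(3) = 1,  a(4) = 14,  a(5) = 3,  a(6) = 10,  a(7) = 11,  a(8) = 9,  a(9) = 13,  a(10) = 5,  a(11) = 6,  a(12) = 4,  a(13) = 8.
The sequence repeats with period 12.

12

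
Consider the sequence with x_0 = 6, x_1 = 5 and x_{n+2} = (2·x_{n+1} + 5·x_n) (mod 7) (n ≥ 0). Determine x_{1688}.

Computing terms: x_0 = 6; x_1 = 5; x_2 = 5; x_3 = 0; x_4 = 4; x_5 = 1; x_6 = 1; x_7 = 0; x_8 = 5; x_9 = 3; x_{10} = 3; x_{11} = 0; x_{12} = 1; x_{13} = 2; x_{14} = 2; x_{15} = 0; x_{16} = 3; x_{17} = 6; x_{18} = 6; x_{19} = 0; x_{20} = 2; x_{21} = 4; x_{22} = 4; x_{23} = 0; x_{24} = 6; x_{25} = 5.
The sequence repeats with period 24.
So x_{1688} = x_{0 + ((1688-0) mod 24)} = x_8 = 5.

5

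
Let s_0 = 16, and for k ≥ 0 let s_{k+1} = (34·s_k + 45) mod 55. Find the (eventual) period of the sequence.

Computing terms: s_0 = 16; s_1 = 39; s_2 = 51; s_3 = 19; s_4 = 31; s_5 = 54; s_6 = 11; s_7 = 34; s_8 = 46; s_9 = 14; s_{10} = 26; s_{11} = 49; s_{12} = 6; s_{13} = 29; s_{14} = 41; s_{15} = 9; s_{16} = 21; s_{17} = 44; s_{18} = 1; s_{19} = 24; s_{20} = 36; s_{21} = 4; s_{22} = 16.
Since s_{22} = s_0 = 16, the sequence is periodic with period 22.

22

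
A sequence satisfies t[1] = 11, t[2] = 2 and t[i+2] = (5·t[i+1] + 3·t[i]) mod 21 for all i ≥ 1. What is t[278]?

Listing terms: t[1] = 11,  t[2] = 2,  t[3] = 1,  t[4] = 11,  t[5] = 16,  t[6] = 8,  t[7] = 4,  t[8] = 2,  t[9] = 1.
Since (t[8], t[9]) = (t[2], t[3]) = (2, 1) (two consecutive terms determine the rest), the sequence is eventually periodic: after a pre-period of length 1 it cycles with period 6.
For i ≥ 2, t[i] depends only on (i - 2) mod 6. (278 - 2) mod 6 = 0, so t[278] = t[2] = 2.

2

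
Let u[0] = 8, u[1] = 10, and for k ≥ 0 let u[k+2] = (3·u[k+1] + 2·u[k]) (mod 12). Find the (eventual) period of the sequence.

4

Listing terms: u[0] = 8; u[1] = 10; u[2] = 10; u[3] = 2; u[4] = 2; u[5] = 10; u[6] = 10.
Since (u[5], u[6]) = (u[1], u[2]) = (10, 10) (two consecutive terms determine the rest), the sequence is eventually periodic: after a pre-period of length 1 it cycles with period 4.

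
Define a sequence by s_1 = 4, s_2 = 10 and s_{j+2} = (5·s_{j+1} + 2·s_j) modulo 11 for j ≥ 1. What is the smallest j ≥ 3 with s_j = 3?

3

s_1 = 4; s_2 = 10; s_3 = 3; s_4 = 2; s_5 = 5; s_6 = 7; s_7 = 1; s_8 = 8; s_9 = 9; s_{10} = 6; s_{11} = 4; s_{12} = 10.
Since (s_{11}, s_{12}) = (s_1, s_2) = (4, 10) (two consecutive terms determine the rest), the sequence is periodic with period 10.
The value 3 first appears (with j ≥ 3) at s_3.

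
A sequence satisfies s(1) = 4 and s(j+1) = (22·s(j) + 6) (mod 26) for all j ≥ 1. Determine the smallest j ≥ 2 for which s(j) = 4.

4

s(1) = 4, s(2) = 16, s(3) = 20, s(4) = 4.
Since s(4) = s(1) = 4, the sequence is periodic with period 3.
The value 4 next appears (with j ≥ 2) at s(4).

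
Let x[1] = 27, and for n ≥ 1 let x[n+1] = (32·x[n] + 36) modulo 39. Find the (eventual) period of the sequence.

12

We have x[1] = 27, x[2] = 3, x[3] = 15, x[4] = 9, x[5] = 12, x[6] = 30, x[7] = 21, x[8] = 6, x[9] = 33, x[10] = 0, x[11] = 36, x[12] = 18, x[13] = 27.
Since x[13] = x[1] = 27, the sequence is periodic with period 12.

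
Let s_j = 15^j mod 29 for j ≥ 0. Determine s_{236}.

25

s_0 = 1,  s_1 = 15,  s_2 = 22,  s_3 = 11,  s_4 = 20,  s_5 = 10,  s_6 = 5,  s_7 = 17,  s_8 = 23,  s_9 = 26,  s_{10} = 13,  s_{11} = 21,  s_{12} = 25,  s_{13} = 27,  s_{14} = 28,  s_{15} = 14,  s_{16} = 7,  s_{17} = 18,  s_{18} = 9,  s_{19} = 19,  s_{20} = 24,  s_{21} = 12,  s_{22} = 6,  s_{23} = 3,  s_{24} = 16,  s_{25} = 8,  s_{26} = 4,  s_{27} = 2,  s_{28} = 1.
Since s_{28} = s_0 = 1, the sequence is periodic with period 28.
So s_{236} = s_{0 + ((236-0) mod 28)} = s_{12} = 25.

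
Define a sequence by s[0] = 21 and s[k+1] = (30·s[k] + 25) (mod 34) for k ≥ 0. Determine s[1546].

Listing terms: s[0] = 21, s[1] = 9, s[2] = 23, s[3] = 1, s[4] = 21.
Since s[4] = s[0] = 21, the sequence is periodic with period 4.
(1546 - 0) mod 4 = 2, so s[1546] = s[2] = 23.

23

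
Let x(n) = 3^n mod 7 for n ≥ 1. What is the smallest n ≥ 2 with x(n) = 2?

2

x(1) = 3; x(2) = 2; x(3) = 6; x(4) = 4; x(5) = 5; x(6) = 1; x(7) = 3.
Since x(7) = x(1) = 3, the sequence is periodic with period 6.
The value 2 first appears (with n ≥ 2) at x(2).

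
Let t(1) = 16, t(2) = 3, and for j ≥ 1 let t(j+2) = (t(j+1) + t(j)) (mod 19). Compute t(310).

3

Computing terms: t(1) = 16,  t(2) = 3,  t(3) = 0,  t(4) = 3,  t(5) = 3,  t(6) = 6,  t(7) = 9,  t(8) = 15,  t(9) = 5,  t(10) = 1,  t(11) = 6,  t(12) = 7,  t(13) = 13,  t(14) = 1,  t(15) = 14,  t(16) = 15,  t(17) = 10,  t(18) = 6,  t(19) = 16,  t(20) = 3.
Since (t(19), t(20)) = (t(1), t(2)) = (16, 3) (two consecutive terms determine the rest), the sequence is periodic with period 18.
So t(310) = t(1 + ((310-1) mod 18)) = t(4) = 3.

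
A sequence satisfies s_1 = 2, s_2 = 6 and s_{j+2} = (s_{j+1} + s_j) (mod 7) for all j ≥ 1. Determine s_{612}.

0

We have s_1 = 2; s_2 = 6; s_3 = 1; s_4 = 0; s_5 = 1; s_6 = 1; s_7 = 2; s_8 = 3; s_9 = 5; s_{10} = 1; s_{11} = 6; s_{12} = 0; s_{13} = 6; s_{14} = 6; s_{15} = 5; s_{16} = 4; s_{17} = 2; s_{18} = 6.
Since (s_{17}, s_{18}) = (s_1, s_2) = (2, 6) (two consecutive terms determine the rest), the sequence is periodic with period 16.
So s_{612} = s_{1 + ((612-1) mod 16)} = s_4 = 0.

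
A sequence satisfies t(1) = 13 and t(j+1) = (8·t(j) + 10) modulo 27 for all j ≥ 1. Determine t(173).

22

Listing terms: t(1) = 13, t(2) = 6, t(3) = 4, t(4) = 15, t(5) = 22, t(6) = 24, t(7) = 13.
Since t(7) = t(1) = 13, the sequence is periodic with period 6.
So t(173) = t(1 + ((173-1) mod 6)) = t(5) = 22.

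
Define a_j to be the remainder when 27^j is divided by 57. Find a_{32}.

We have a_0 = 1; a_1 = 27; a_2 = 45; a_3 = 18; a_4 = 30; a_5 = 12; a_6 = 39; a_7 = 27.
Since a_7 = a_1 = 27, the sequence is eventually periodic: after a pre-period of length 1 it cycles with period 6.
For j ≥ 1, a_j depends only on (j - 1) mod 6. (32 - 1) mod 6 = 1, so a_{32} = a_2 = 45.

45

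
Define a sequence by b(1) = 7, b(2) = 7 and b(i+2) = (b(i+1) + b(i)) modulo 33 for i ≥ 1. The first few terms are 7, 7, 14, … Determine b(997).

b(1) = 7,  b(2) = 7,  b(3) = 14,  b(4) = 21,  b(5) = 2,  b(6) = 23,  b(7) = 25,  b(8) = 15,  b(9) = 7,  b(10) = 22,  b(11) = 29,  b(12) = 18,  b(13) = 14,  b(14) = 32,  b(15) = 13,  b(16) = 12,  b(17) = 25,  b(18) = 4,  b(19) = 29,  b(20) = 0,  b(21) = 29,  b(22) = 29,  b(23) = 25,  b(24) = 21,  b(25) = 13,  b(26) = 1,  b(27) = 14,  b(28) = 15,  b(29) = 29,  b(30) = 11,  b(31) = 7,  b(32) = 18,  b(33) = 25,  b(34) = 10,  b(35) = 2,  b(36) = 12,  b(37) = 14,  b(38) = 26,  b(39) = 7,  b(40) = 0,  b(41) = 7,  b(42) = 7.
Since (b(41), b(42)) = (b(1), b(2)) = (7, 7) (two consecutive terms determine the rest), the sequence is periodic with period 40.
So b(997) = b(1 + ((997-1) mod 40)) = b(37) = 14.

14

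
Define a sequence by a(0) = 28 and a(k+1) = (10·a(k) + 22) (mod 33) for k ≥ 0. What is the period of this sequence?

Computing terms: a(0) = 28, a(1) = 5, a(2) = 6, a(3) = 16, a(4) = 17, a(5) = 27, a(6) = 28.
Since a(6) = a(0) = 28, the sequence is periodic with period 6.

6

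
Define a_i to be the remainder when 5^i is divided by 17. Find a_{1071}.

7

We have a_1 = 5; a_2 = 8; a_3 = 6; a_4 = 13; a_5 = 14; a_6 = 2; a_7 = 10; a_8 = 16; a_9 = 12; a_{10} = 9; a_{11} = 11; a_{12} = 4; a_{13} = 3; a_{14} = 15; a_{15} = 7; a_{16} = 1; a_{17} = 5.
The sequence repeats with period 16.
(1071 - 1) mod 16 = 14, so a_{1071} = a_{15} = 7.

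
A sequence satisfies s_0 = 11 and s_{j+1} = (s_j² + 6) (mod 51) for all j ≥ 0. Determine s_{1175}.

22

Computing terms: s_0 = 11,  s_1 = 25,  s_2 = 19,  s_3 = 10,  s_4 = 4,  s_5 = 22,  s_6 = 31,  s_7 = 49,  s_8 = 10.
Since s_8 = s_3 = 10, the sequence is eventually periodic: after a pre-period of length 3 it cycles with period 5.
For j ≥ 3, s_j depends only on (j - 3) mod 5. (1175 - 3) mod 5 = 2, so s_{1175} = s_5 = 22.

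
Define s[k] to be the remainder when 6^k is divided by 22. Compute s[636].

Computing terms: s[1] = 6; s[2] = 14; s[3] = 18; s[4] = 20; s[5] = 10; s[6] = 16; s[7] = 8; s[8] = 4; s[9] = 2; s[10] = 12; s[11] = 6.
The sequence repeats with period 10.
(636 - 1) mod 10 = 5, so s[636] = s[6] = 16.

16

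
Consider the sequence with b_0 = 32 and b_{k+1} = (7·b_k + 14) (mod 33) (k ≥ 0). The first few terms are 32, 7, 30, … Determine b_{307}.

13

b_0 = 32; b_1 = 7; b_2 = 30; b_3 = 26; b_4 = 31; b_5 = 0; b_6 = 14; b_7 = 13; b_8 = 6; b_9 = 23; b_{10} = 10; b_{11} = 18; b_{12} = 8; b_{13} = 4; b_{14} = 9; b_{15} = 11; b_{16} = 25; b_{17} = 24; b_{18} = 17; b_{19} = 1; b_{20} = 21; b_{21} = 29; b_{22} = 19; b_{23} = 15; b_{24} = 20; b_{25} = 22; b_{26} = 3; b_{27} = 2; b_{28} = 28; b_{29} = 12; b_{30} = 32.
Since b_{30} = b_0 = 32, the sequence is periodic with period 30.
So b_{307} = b_{0 + ((307-0) mod 30)} = b_7 = 13.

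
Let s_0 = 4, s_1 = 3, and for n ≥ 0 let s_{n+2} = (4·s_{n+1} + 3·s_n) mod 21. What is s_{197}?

We have s_0 = 4; s_1 = 3; s_2 = 3; s_3 = 0; s_4 = 9; s_5 = 15; s_6 = 3; s_7 = 15; s_8 = 6; s_9 = 6; s_{10} = 0; s_{11} = 18; s_{12} = 9; s_{13} = 6; s_{14} = 9; s_{15} = 12; s_{16} = 12; s_{17} = 0; s_{18} = 15; s_{19} = 18; s_{20} = 12; s_{21} = 18; s_{22} = 3; s_{23} = 3.
Since (s_{22}, s_{23}) = (s_1, s_2) = (3, 3) (two consecutive terms determine the rest), the sequence is eventually periodic: after a pre-period of length 1 it cycles with period 21.
For n ≥ 1, s_n depends only on (n - 1) mod 21. (197 - 1) mod 21 = 7, so s_{197} = s_8 = 6.

6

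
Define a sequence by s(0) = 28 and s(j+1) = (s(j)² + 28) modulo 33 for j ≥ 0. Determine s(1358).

s(0) = 28,  s(1) = 20,  s(2) = 32,  s(3) = 29,  s(4) = 11,  s(5) = 17,  s(6) = 20.
Since s(6) = s(1) = 20, the sequence is eventually periodic: after a pre-period of length 1 it cycles with period 5.
For j ≥ 1, s(j) depends only on (j - 1) mod 5. (1358 - 1) mod 5 = 2, so s(1358) = s(3) = 29.

29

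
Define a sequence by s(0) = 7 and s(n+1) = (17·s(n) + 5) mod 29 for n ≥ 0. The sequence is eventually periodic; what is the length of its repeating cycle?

s(0) = 7; s(1) = 8; s(2) = 25; s(3) = 24; s(4) = 7.
Since s(4) = s(0) = 7, the sequence is periodic with period 4.

4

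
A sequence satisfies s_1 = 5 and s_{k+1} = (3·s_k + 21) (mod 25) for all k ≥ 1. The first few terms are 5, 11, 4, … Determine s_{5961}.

5

Computing terms: s_1 = 5; s_2 = 11; s_3 = 4; s_4 = 8; s_5 = 20; s_6 = 6; s_7 = 14; s_8 = 13; s_9 = 10; s_{10} = 1; s_{11} = 24; s_{12} = 18; s_{13} = 0; s_{14} = 21; s_{15} = 9; s_{16} = 23; s_{17} = 15; s_{18} = 16; s_{19} = 19; s_{20} = 3; s_{21} = 5.
The sequence repeats with period 20.
So s_{5961} = s_{1 + ((5961-1) mod 20)} = s_1 = 5.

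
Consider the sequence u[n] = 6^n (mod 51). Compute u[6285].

u[0] = 1,  u[1] = 6,  u[2] = 36,  u[3] = 12,  u[4] = 21,  u[5] = 24,  u[6] = 42,  u[7] = 48,  u[8] = 33,  u[9] = 45,  u[10] = 15,  u[11] = 39,  u[12] = 30,  u[13] = 27,  u[14] = 9,  u[15] = 3,  u[16] = 18,  u[17] = 6.
Since u[17] = u[1] = 6, the sequence is eventually periodic: after a pre-period of length 1 it cycles with period 16.
For n ≥ 1, u[n] depends only on (n - 1) mod 16. (6285 - 1) mod 16 = 12, so u[6285] = u[13] = 27.

27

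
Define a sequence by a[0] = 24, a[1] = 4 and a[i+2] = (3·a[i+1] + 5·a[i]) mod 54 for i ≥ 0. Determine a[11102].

We have a[0] = 24; a[1] = 4; a[2] = 24; a[3] = 38; a[4] = 18; a[5] = 28; a[6] = 12; a[7] = 14; a[8] = 48; a[9] = 52; a[10] = 18; a[11] = 44; a[12] = 6; a[13] = 22; a[14] = 42; a[15] = 20; a[16] = 0; a[17] = 46; a[18] = 30; a[19] = 50; a[20] = 30; a[21] = 16; a[22] = 36; a[23] = 26; a[24] = 42; a[25] = 40; a[26] = 6; a[27] = 2; a[28] = 36; a[29] = 10; a[30] = 48; a[31] = 32; a[32] = 12; a[33] = 34; a[34] = 0; a[35] = 8; a[36] = 24; a[37] = 4.
The sequence repeats with period 36.
So a[11102] = a[0 + ((11102-0) mod 36)] = a[14] = 42.

42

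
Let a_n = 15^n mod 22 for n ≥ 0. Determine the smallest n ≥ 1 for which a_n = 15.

1

Computing terms: a_0 = 1; a_1 = 15; a_2 = 5; a_3 = 9; a_4 = 3; a_5 = 1.
The sequence repeats with period 5.
The value 15 first appears (with n ≥ 1) at a_1.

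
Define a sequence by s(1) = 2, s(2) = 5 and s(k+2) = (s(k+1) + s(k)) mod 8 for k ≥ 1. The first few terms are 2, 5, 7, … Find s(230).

Computing terms: s(1) = 2,  s(2) = 5,  s(3) = 7,  s(4) = 4,  s(5) = 3,  s(6) = 7,  s(7) = 2,  s(8) = 1,  s(9) = 3,  s(10) = 4,  s(11) = 7,  s(12) = 3,  s(13) = 2,  s(14) = 5.
Since (s(13), s(14)) = (s(1), s(2)) = (2, 5) (two consecutive terms determine the rest), the sequence is periodic with period 12.
(230 - 1) mod 12 = 1, so s(230) = s(2) = 5.

5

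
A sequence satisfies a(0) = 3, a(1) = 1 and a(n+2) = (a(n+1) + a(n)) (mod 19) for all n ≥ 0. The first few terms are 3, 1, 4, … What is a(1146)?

12

a(0) = 3,  a(1) = 1,  a(2) = 4,  a(3) = 5,  a(4) = 9,  a(5) = 14,  a(6) = 4,  a(7) = 18,  a(8) = 3,  a(9) = 2,  a(10) = 5,  a(11) = 7,  a(12) = 12,  a(13) = 0,  a(14) = 12,  a(15) = 12,  a(16) = 5,  a(17) = 17,  a(18) = 3,  a(19) = 1.
The sequence repeats with period 18.
So a(1146) = a(0 + ((1146-0) mod 18)) = a(12) = 12.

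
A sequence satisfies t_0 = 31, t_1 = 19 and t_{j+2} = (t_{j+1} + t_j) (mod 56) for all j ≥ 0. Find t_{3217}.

Computing terms: t_0 = 31, t_1 = 19, t_2 = 50, t_3 = 13, t_4 = 7, t_5 = 20, t_6 = 27, t_7 = 47, t_8 = 18, t_9 = 9, t_{10} = 27, t_{11} = 36, t_{12} = 7, t_{13} = 43, t_{14} = 50, t_{15} = 37, t_{16} = 31, t_{17} = 12, t_{18} = 43, t_{19} = 55, t_{20} = 42, t_{21} = 41, t_{22} = 27, t_{23} = 12, t_{24} = 39, t_{25} = 51, t_{26} = 34, t_{27} = 29, t_{28} = 7, t_{29} = 36, t_{30} = 43, t_{31} = 23, t_{32} = 10, t_{33} = 33, t_{34} = 43, t_{35} = 20, t_{36} = 7, t_{37} = 27, t_{38} = 34, t_{39} = 5, t_{40} = 39, t_{41} = 44, t_{42} = 27, t_{43} = 15, t_{44} = 42, t_{45} = 1, t_{46} = 43, t_{47} = 44, t_{48} = 31, t_{49} = 19.
The sequence repeats with period 48.
(3217 - 0) mod 48 = 1, so t_{3217} = t_1 = 19.

19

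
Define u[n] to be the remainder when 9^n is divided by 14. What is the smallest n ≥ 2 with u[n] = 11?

2

u[1] = 9; u[2] = 11; u[3] = 1; u[4] = 9.
Since u[4] = u[1] = 9, the sequence is periodic with period 3.
The value 11 first appears (with n ≥ 2) at u[2].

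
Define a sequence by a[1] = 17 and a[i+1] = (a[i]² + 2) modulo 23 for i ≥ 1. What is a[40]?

11

We have a[1] = 17; a[2] = 15; a[3] = 20; a[4] = 11; a[5] = 8; a[6] = 20.
Since a[6] = a[3] = 20, the sequence is eventually periodic: after a pre-period of length 2 it cycles with period 3.
For i ≥ 3, a[i] depends only on (i - 3) mod 3. (40 - 3) mod 3 = 1, so a[40] = a[4] = 11.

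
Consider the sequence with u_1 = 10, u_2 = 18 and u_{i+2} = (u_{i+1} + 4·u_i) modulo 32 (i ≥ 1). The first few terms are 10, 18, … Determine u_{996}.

2

Listing terms: u_1 = 10, u_2 = 18, u_3 = 26, u_4 = 2, u_5 = 10, u_6 = 18.
The sequence repeats with period 4.
So u_{996} = u_{1 + ((996-1) mod 4)} = u_4 = 2.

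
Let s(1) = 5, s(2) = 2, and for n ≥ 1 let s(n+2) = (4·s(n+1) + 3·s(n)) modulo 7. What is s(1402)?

s(1) = 5, s(2) = 2, s(3) = 2, s(4) = 0, s(5) = 6, s(6) = 3, s(7) = 2, s(8) = 3, s(9) = 4, s(10) = 4, s(11) = 0, s(12) = 5, s(13) = 6, s(14) = 4, s(15) = 6, s(16) = 1, s(17) = 1, s(18) = 0, s(19) = 3, s(20) = 5, s(21) = 1, s(22) = 5, s(23) = 2.
The sequence repeats with period 21.
(1402 - 1) mod 21 = 15, so s(1402) = s(16) = 1.

1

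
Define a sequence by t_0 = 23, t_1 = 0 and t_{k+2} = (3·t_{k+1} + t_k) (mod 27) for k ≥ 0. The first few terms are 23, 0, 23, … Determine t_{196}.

14

Computing terms: t_0 = 23; t_1 = 0; t_2 = 23; t_3 = 15; t_4 = 14; t_5 = 3; t_6 = 23; t_7 = 18; t_8 = 23; t_9 = 6; t_{10} = 14; t_{11} = 21; t_{12} = 23; t_{13} = 9; t_{14} = 23; t_{15} = 24; t_{16} = 14; t_{17} = 12; t_{18} = 23; t_{19} = 0.
The sequence repeats with period 18.
(196 - 0) mod 18 = 16, so t_{196} = t_{16} = 14.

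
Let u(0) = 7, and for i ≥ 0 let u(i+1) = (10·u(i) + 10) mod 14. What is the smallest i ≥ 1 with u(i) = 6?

We have u(0) = 7, u(1) = 10, u(2) = 12, u(3) = 4, u(4) = 8, u(5) = 6, u(6) = 0, u(7) = 10.
Since u(7) = u(1) = 10, the sequence is eventually periodic: after a pre-period of length 1 it cycles with period 6.
The value 6 first appears (with i ≥ 1) at u(5).

5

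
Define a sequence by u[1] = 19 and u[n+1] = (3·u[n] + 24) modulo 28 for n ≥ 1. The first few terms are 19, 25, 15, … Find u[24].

Listing terms: u[1] = 19; u[2] = 25; u[3] = 15; u[4] = 13; u[5] = 7; u[6] = 17; u[7] = 19.
Since u[7] = u[1] = 19, the sequence is periodic with period 6.
So u[24] = u[1 + ((24-1) mod 6)] = u[6] = 17.

17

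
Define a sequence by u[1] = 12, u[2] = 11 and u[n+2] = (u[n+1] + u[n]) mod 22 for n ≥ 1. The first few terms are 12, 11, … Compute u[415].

We have u[1] = 12, u[2] = 11, u[3] = 1, u[4] = 12, u[5] = 13, u[6] = 3, u[7] = 16, u[8] = 19, u[9] = 13, u[10] = 10, u[11] = 1, u[12] = 11, u[13] = 12, u[14] = 1, u[15] = 13, u[16] = 14, u[17] = 5, u[18] = 19, u[19] = 2, u[20] = 21, u[21] = 1, u[22] = 0, u[23] = 1, u[24] = 1, u[25] = 2, u[26] = 3, u[27] = 5, u[28] = 8, u[29] = 13, u[30] = 21, u[31] = 12, u[32] = 11.
The sequence repeats with period 30.
So u[415] = u[1 + ((415-1) mod 30)] = u[25] = 2.

2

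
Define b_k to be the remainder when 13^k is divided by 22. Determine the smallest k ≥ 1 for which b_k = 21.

5

Listing terms: b_0 = 1,  b_1 = 13,  b_2 = 15,  b_3 = 19,  b_4 = 5,  b_5 = 21,  b_6 = 9,  b_7 = 7,  b_8 = 3,  b_9 = 17,  b_{10} = 1.
The sequence repeats with period 10.
The value 21 first appears (with k ≥ 1) at b_5.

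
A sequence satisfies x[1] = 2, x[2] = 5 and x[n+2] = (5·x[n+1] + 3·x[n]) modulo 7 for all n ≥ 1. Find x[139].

x[1] = 2, x[2] = 5, x[3] = 3, x[4] = 2, x[5] = 5.
The sequence repeats with period 3.
(139 - 1) mod 3 = 0, so x[139] = x[1] = 2.

2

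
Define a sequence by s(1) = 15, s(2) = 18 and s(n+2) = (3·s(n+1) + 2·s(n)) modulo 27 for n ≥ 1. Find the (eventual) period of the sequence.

s(1) = 15; s(2) = 18; s(3) = 3; s(4) = 18; s(5) = 6; s(6) = 0; s(7) = 12; s(8) = 9; s(9) = 24; s(10) = 9; s(11) = 21; s(12) = 0; s(13) = 15; s(14) = 18.
The sequence repeats with period 12.

12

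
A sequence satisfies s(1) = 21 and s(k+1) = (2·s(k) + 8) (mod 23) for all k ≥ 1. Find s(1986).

0

We have s(1) = 21, s(2) = 4, s(3) = 16, s(4) = 17, s(5) = 19, s(6) = 0, s(7) = 8, s(8) = 1, s(9) = 10, s(10) = 5, s(11) = 18, s(12) = 21.
The sequence repeats with period 11.
So s(1986) = s(1 + ((1986-1) mod 11)) = s(6) = 0.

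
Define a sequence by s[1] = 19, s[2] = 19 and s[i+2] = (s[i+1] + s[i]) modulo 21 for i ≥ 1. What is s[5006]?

2

s[1] = 19,  s[2] = 19,  s[3] = 17,  s[4] = 15,  s[5] = 11,  s[6] = 5,  s[7] = 16,  s[8] = 0,  s[9] = 16,  s[10] = 16,  s[11] = 11,  s[12] = 6,  s[13] = 17,  s[14] = 2,  s[15] = 19,  s[16] = 0,  s[17] = 19,  s[18] = 19.
Since (s[17], s[18]) = (s[1], s[2]) = (19, 19) (two consecutive terms determine the rest), the sequence is periodic with period 16.
So s[5006] = s[1 + ((5006-1) mod 16)] = s[14] = 2.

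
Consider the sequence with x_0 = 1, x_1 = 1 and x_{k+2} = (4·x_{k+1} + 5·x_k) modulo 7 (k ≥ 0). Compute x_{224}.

2

x_0 = 1; x_1 = 1; x_2 = 2; x_3 = 6; x_4 = 6; x_5 = 5; x_6 = 1; x_7 = 1.
The sequence repeats with period 6.
(224 - 0) mod 6 = 2, so x_{224} = x_2 = 2.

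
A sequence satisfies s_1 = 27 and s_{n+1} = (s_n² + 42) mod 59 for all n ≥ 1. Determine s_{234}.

8

Listing terms: s_1 = 27, s_2 = 4, s_3 = 58, s_4 = 43, s_5 = 3, s_6 = 51, s_7 = 47, s_8 = 9, s_9 = 5, s_{10} = 8, s_{11} = 47.
Since s_{11} = s_7 = 47, the sequence is eventually periodic: after a pre-period of length 6 it cycles with period 4.
For n ≥ 7, s_n depends only on (n - 7) mod 4. (234 - 7) mod 4 = 3, so s_{234} = s_{10} = 8.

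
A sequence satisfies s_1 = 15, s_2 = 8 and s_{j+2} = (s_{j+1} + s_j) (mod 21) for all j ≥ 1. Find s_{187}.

5

Computing terms: s_1 = 15,  s_2 = 8,  s_3 = 2,  s_4 = 10,  s_5 = 12,  s_6 = 1,  s_7 = 13,  s_8 = 14,  s_9 = 6,  s_{10} = 20,  s_{11} = 5,  s_{12} = 4,  s_{13} = 9,  s_{14} = 13,  s_{15} = 1,  s_{16} = 14,  s_{17} = 15,  s_{18} = 8.
The sequence repeats with period 16.
So s_{187} = s_{1 + ((187-1) mod 16)} = s_{11} = 5.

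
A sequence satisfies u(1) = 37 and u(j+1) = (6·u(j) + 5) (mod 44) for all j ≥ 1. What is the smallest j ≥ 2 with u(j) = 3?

Computing terms: u(1) = 37, u(2) = 7, u(3) = 3, u(4) = 23, u(5) = 11, u(6) = 27, u(7) = 35, u(8) = 39, u(9) = 19, u(10) = 31, u(11) = 15, u(12) = 7.
Since u(12) = u(2) = 7, the sequence is eventually periodic: after a pre-period of length 1 it cycles with period 10.
The value 3 first appears (with j ≥ 2) at u(3).

3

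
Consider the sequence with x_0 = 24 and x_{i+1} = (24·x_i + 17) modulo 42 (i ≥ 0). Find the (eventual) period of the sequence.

x_0 = 24,  x_1 = 5,  x_2 = 11,  x_3 = 29,  x_4 = 41,  x_5 = 35,  x_6 = 17,  x_7 = 5.
Since x_7 = x_1 = 5, the sequence is eventually periodic: after a pre-period of length 1 it cycles with period 6.

6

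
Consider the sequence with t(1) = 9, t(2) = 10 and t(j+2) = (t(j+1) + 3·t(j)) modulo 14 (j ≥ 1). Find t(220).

11

t(1) = 9; t(2) = 10; t(3) = 9; t(4) = 11; t(5) = 10; t(6) = 1; t(7) = 3; t(8) = 6; t(9) = 1; t(10) = 5; t(11) = 8; t(12) = 9; t(13) = 5; t(14) = 4; t(15) = 5; t(16) = 3; t(17) = 4; t(18) = 13; t(19) = 11; t(20) = 8; t(21) = 13; t(22) = 9; t(23) = 6; t(24) = 5; t(25) = 9; t(26) = 10.
The sequence repeats with period 24.
(220 - 1) mod 24 = 3, so t(220) = t(4) = 11.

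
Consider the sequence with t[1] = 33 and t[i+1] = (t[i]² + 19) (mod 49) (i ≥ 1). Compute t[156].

37

t[1] = 33,  t[2] = 30,  t[3] = 37,  t[4] = 16,  t[5] = 30.
Since t[5] = t[2] = 30, the sequence is eventually periodic: after a pre-period of length 1 it cycles with period 3.
For i ≥ 2, t[i] depends only on (i - 2) mod 3. (156 - 2) mod 3 = 1, so t[156] = t[3] = 37.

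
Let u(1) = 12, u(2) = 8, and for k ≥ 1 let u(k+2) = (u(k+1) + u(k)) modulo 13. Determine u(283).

Listing terms: u(1) = 12,  u(2) = 8,  u(3) = 7,  u(4) = 2,  u(5) = 9,  u(6) = 11,  u(7) = 7,  u(8) = 5,  u(9) = 12,  u(10) = 4,  u(11) = 3,  u(12) = 7,  u(13) = 10,  u(14) = 4,  u(15) = 1,  u(16) = 5,  u(17) = 6,  u(18) = 11,  u(19) = 4,  u(20) = 2,  u(21) = 6,  u(22) = 8,  u(23) = 1,  u(24) = 9,  u(25) = 10,  u(26) = 6,  u(27) = 3,  u(28) = 9,  u(29) = 12,  u(30) = 8.
The sequence repeats with period 28.
So u(283) = u(1 + ((283-1) mod 28)) = u(3) = 7.

7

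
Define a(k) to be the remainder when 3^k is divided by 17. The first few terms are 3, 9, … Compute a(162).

a(1) = 3, a(2) = 9, a(3) = 10, a(4) = 13, a(5) = 5, a(6) = 15, a(7) = 11, a(8) = 16, a(9) = 14, a(10) = 8, a(11) = 7, a(12) = 4, a(13) = 12, a(14) = 2, a(15) = 6, a(16) = 1, a(17) = 3.
The sequence repeats with period 16.
So a(162) = a(1 + ((162-1) mod 16)) = a(2) = 9.

9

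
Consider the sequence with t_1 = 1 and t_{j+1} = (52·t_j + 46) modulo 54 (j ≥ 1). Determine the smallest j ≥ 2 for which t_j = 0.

We have t_1 = 1,  t_2 = 44,  t_3 = 12,  t_4 = 22,  t_5 = 2,  t_6 = 42,  t_7 = 16,  t_8 = 14,  t_9 = 18,  t_{10} = 10,  t_{11} = 26,  t_{12} = 48,  t_{13} = 4,  t_{14} = 38,  t_{15} = 24,  t_{16} = 52,  t_{17} = 50,  t_{18} = 0,  t_{19} = 46,  t_{20} = 8,  t_{21} = 30,  t_{22} = 40,  t_{23} = 20,  t_{24} = 6,  t_{25} = 34,  t_{26} = 32,  t_{27} = 36,  t_{28} = 28,  t_{29} = 44.
Since t_{29} = t_2 = 44, the sequence is eventually periodic: after a pre-period of length 1 it cycles with period 27.
The value 0 first appears (with j ≥ 2) at t_{18}.

18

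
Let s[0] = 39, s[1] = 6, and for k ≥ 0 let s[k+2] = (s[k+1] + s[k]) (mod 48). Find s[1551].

s[0] = 39,  s[1] = 6,  s[2] = 45,  s[3] = 3,  s[4] = 0,  s[5] = 3,  s[6] = 3,  s[7] = 6,  s[8] = 9,  s[9] = 15,  s[10] = 24,  s[11] = 39,  s[12] = 15,  s[13] = 6,  s[14] = 21,  s[15] = 27,  s[16] = 0,  s[17] = 27,  s[18] = 27,  s[19] = 6,  s[20] = 33,  s[21] = 39,  s[22] = 24,  s[23] = 15,  s[24] = 39,  s[25] = 6.
Since (s[24], s[25]) = (s[0], s[1]) = (39, 6) (two consecutive terms determine the rest), the sequence is periodic with period 24.
(1551 - 0) mod 24 = 15, so s[1551] = s[15] = 27.

27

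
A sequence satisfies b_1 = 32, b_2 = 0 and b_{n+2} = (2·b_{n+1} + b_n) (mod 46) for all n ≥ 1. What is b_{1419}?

We have b_1 = 32,  b_2 = 0,  b_3 = 32,  b_4 = 18,  b_5 = 22,  b_6 = 16,  b_7 = 8,  b_8 = 32,  b_9 = 26,  b_{10} = 38,  b_{11} = 10,  b_{12} = 12,  b_{13} = 34,  b_{14} = 34,  b_{15} = 10,  b_{16} = 8,  b_{17} = 26,  b_{18} = 14,  b_{19} = 8,  b_{20} = 30,  b_{21} = 22,  b_{22} = 28,  b_{23} = 32,  b_{24} = 0.
The sequence repeats with period 22.
So b_{1419} = b_{1 + ((1419-1) mod 22)} = b_{11} = 10.

10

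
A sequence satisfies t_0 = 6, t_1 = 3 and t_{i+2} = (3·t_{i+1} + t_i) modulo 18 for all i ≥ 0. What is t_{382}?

t_0 = 6,  t_1 = 3,  t_2 = 15,  t_3 = 12,  t_4 = 15,  t_5 = 3,  t_6 = 6,  t_7 = 3.
The sequence repeats with period 6.
So t_{382} = t_{0 + ((382-0) mod 6)} = t_4 = 15.

15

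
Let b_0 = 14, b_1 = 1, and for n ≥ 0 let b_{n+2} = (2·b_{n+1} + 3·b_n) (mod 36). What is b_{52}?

Computing terms: b_0 = 14, b_1 = 1, b_2 = 8, b_3 = 19, b_4 = 26, b_5 = 1, b_6 = 8.
Since (b_5, b_6) = (b_1, b_2) = (1, 8) (two consecutive terms determine the rest), the sequence is eventually periodic: after a pre-period of length 1 it cycles with period 4.
For n ≥ 1, b_n depends only on (n - 1) mod 4. (52 - 1) mod 4 = 3, so b_{52} = b_4 = 26.

26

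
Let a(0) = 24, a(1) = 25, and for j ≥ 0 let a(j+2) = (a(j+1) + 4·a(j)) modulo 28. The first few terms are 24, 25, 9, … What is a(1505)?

a(0) = 24; a(1) = 25; a(2) = 9; a(3) = 25; a(4) = 5; a(5) = 21; a(6) = 13; a(7) = 13; a(8) = 9; a(9) = 5; a(10) = 13; a(11) = 5; a(12) = 1; a(13) = 21; a(14) = 25; a(15) = 25; a(16) = 13; a(17) = 1; a(18) = 25; a(19) = 1; a(20) = 17; a(21) = 21; a(22) = 5; a(23) = 5; a(24) = 25; a(25) = 17; a(26) = 5; a(27) = 17; a(28) = 9; a(29) = 21; a(30) = 1; a(31) = 1; a(32) = 5; a(33) = 9; a(34) = 1; a(35) = 9; a(36) = 13; a(37) = 21; a(38) = 17; a(39) = 17; a(40) = 1; a(41) = 13; a(42) = 17; a(43) = 13; a(44) = 25; a(45) = 21; a(46) = 9; a(47) = 9; a(48) = 17; a(49) = 25; a(50) = 9.
Since (a(49), a(50)) = (a(1), a(2)) = (25, 9) (two consecutive terms determine the rest), the sequence is eventually periodic: after a pre-period of length 1 it cycles with period 48.
For j ≥ 1, a(j) depends only on (j - 1) mod 48. (1505 - 1) mod 48 = 16, so a(1505) = a(17) = 1.

1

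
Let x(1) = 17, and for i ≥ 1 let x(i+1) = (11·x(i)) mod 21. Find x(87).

We have x(1) = 17,  x(2) = 19,  x(3) = 20,  x(4) = 10,  x(5) = 5,  x(6) = 13,  x(7) = 17.
The sequence repeats with period 6.
(87 - 1) mod 6 = 2, so x(87) = x(3) = 20.

20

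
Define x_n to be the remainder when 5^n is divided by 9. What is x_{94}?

4

Computing terms: x_0 = 1,  x_1 = 5,  x_2 = 7,  x_3 = 8,  x_4 = 4,  x_5 = 2,  x_6 = 1.
The sequence repeats with period 6.
(94 - 0) mod 6 = 4, so x_{94} = x_4 = 4.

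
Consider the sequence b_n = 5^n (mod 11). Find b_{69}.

Computing terms: b_1 = 5, b_2 = 3, b_3 = 4, b_4 = 9, b_5 = 1, b_6 = 5.
Since b_6 = b_1 = 5, the sequence is periodic with period 5.
(69 - 1) mod 5 = 3, so b_{69} = b_4 = 9.

9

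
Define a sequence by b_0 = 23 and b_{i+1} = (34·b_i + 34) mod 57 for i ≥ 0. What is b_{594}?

We have b_0 = 23, b_1 = 18, b_2 = 19, b_3 = 53, b_4 = 12, b_5 = 43, b_6 = 14, b_7 = 54, b_8 = 46, b_9 = 2, b_{10} = 45, b_{11} = 25, b_{12} = 29, b_{13} = 51, b_{14} = 1, b_{15} = 11, b_{16} = 9, b_{17} = 55, b_{18} = 23.
Since b_{18} = b_0 = 23, the sequence is periodic with period 18.
(594 - 0) mod 18 = 0, so b_{594} = b_0 = 23.

23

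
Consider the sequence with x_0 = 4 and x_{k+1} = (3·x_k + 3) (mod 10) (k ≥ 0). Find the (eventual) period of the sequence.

4

Listing terms: x_0 = 4,  x_1 = 5,  x_2 = 8,  x_3 = 7,  x_4 = 4.
The sequence repeats with period 4.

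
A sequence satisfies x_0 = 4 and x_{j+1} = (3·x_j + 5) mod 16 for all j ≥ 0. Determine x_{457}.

1

Computing terms: x_0 = 4,  x_1 = 1,  x_2 = 8,  x_3 = 13,  x_4 = 12,  x_5 = 9,  x_6 = 0,  x_7 = 5,  x_8 = 4.
Since x_8 = x_0 = 4, the sequence is periodic with period 8.
(457 - 0) mod 8 = 1, so x_{457} = x_1 = 1.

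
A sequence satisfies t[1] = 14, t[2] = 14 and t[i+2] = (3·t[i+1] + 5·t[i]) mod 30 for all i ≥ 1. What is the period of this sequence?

Computing terms: t[1] = 14,  t[2] = 14,  t[3] = 22,  t[4] = 16,  t[5] = 8,  t[6] = 14,  t[7] = 22.
Since (t[6], t[7]) = (t[2], t[3]) = (14, 22) (two consecutive terms determine the rest), the sequence is eventually periodic: after a pre-period of length 1 it cycles with period 4.

4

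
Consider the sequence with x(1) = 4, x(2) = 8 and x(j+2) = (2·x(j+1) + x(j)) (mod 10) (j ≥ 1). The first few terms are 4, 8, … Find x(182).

Computing terms: x(1) = 4,  x(2) = 8,  x(3) = 0,  x(4) = 8,  x(5) = 6,  x(6) = 0,  x(7) = 6,  x(8) = 2,  x(9) = 0,  x(10) = 2,  x(11) = 4,  x(12) = 0,  x(13) = 4,  x(14) = 8.
The sequence repeats with period 12.
(182 - 1) mod 12 = 1, so x(182) = x(2) = 8.

8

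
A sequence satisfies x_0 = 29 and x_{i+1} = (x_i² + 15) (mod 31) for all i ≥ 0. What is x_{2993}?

12

Listing terms: x_0 = 29,  x_1 = 19,  x_2 = 4,  x_3 = 0,  x_4 = 15,  x_5 = 23,  x_6 = 17,  x_7 = 25,  x_8 = 20,  x_9 = 12,  x_{10} = 4.
Since x_{10} = x_2 = 4, the sequence is eventually periodic: after a pre-period of length 2 it cycles with period 8.
For i ≥ 2, x_i depends only on (i - 2) mod 8. (2993 - 2) mod 8 = 7, so x_{2993} = x_9 = 12.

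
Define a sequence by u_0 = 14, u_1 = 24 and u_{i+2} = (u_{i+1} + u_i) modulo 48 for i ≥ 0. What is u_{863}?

Listing terms: u_0 = 14,  u_1 = 24,  u_2 = 38,  u_3 = 14,  u_4 = 4,  u_5 = 18,  u_6 = 22,  u_7 = 40,  u_8 = 14,  u_9 = 6,  u_{10} = 20,  u_{11} = 26,  u_{12} = 46,  u_{13} = 24,  u_{14} = 22,  u_{15} = 46,  u_{16} = 20,  u_{17} = 18,  u_{18} = 38,  u_{19} = 8,  u_{20} = 46,  u_{21} = 6,  u_{22} = 4,  u_{23} = 10,  u_{24} = 14,  u_{25} = 24.
Since (u_{24}, u_{25}) = (u_0, u_1) = (14, 24) (two consecutive terms determine the rest), the sequence is periodic with period 24.
(863 - 0) mod 24 = 23, so u_{863} = u_{23} = 10.

10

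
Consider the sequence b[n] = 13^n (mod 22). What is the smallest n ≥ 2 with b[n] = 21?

We have b[1] = 13, b[2] = 15, b[3] = 19, b[4] = 5, b[5] = 21, b[6] = 9, b[7] = 7, b[8] = 3, b[9] = 17, b[10] = 1, b[11] = 13.
The sequence repeats with period 10.
The value 21 first appears (with n ≥ 2) at b[5].

5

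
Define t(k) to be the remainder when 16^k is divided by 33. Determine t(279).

We have t(1) = 16,  t(2) = 25,  t(3) = 4,  t(4) = 31,  t(5) = 1,  t(6) = 16.
Since t(6) = t(1) = 16, the sequence is periodic with period 5.
So t(279) = t(1 + ((279-1) mod 5)) = t(4) = 31.

31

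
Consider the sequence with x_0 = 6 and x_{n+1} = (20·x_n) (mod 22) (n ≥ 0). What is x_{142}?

x_0 = 6, x_1 = 10, x_2 = 2, x_3 = 18, x_4 = 8, x_5 = 6.
The sequence repeats with period 5.
So x_{142} = x_{0 + ((142-0) mod 5)} = x_2 = 2.

2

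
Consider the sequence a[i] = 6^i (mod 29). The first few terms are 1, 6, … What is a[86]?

7

a[0] = 1,  a[1] = 6,  a[2] = 7,  a[3] = 13,  a[4] = 20,  a[5] = 4,  a[6] = 24,  a[7] = 28,  a[8] = 23,  a[9] = 22,  a[10] = 16,  a[11] = 9,  a[12] = 25,  a[13] = 5,  a[14] = 1.
The sequence repeats with period 14.
(86 - 0) mod 14 = 2, so a[86] = a[2] = 7.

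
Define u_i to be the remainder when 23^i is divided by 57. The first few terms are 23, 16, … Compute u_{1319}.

u_1 = 23, u_2 = 16, u_3 = 26, u_4 = 28, u_5 = 17, u_6 = 49, u_7 = 44, u_8 = 43, u_9 = 20, u_{10} = 4, u_{11} = 35, u_{12} = 7, u_{13} = 47, u_{14} = 55, u_{15} = 11, u_{16} = 25, u_{17} = 5, u_{18} = 1, u_{19} = 23.
Since u_{19} = u_1 = 23, the sequence is periodic with period 18.
(1319 - 1) mod 18 = 4, so u_{1319} = u_5 = 17.

17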